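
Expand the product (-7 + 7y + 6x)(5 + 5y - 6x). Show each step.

(-7 + 7y + 6x)(5 + 5y - 6x)
= -35 - 35y + 42x + 35y + 35y² - 42xy + 30x + 30xy - 36x²    [distributive law]
= -35 + 72x + 35y² - 12xy - 36x²    [combine like terms]

-35 + 72x + 35y² - 12xy - 36x²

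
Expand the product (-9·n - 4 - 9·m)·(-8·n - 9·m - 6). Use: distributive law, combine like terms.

72·n² + 153·m·n + 86·n + 90·m + 24 + 81·m²

(-9·n - 4 - 9·m)·(-8·n - 9·m - 6)
= 72·n² + 81·m·n + 54·n + 32·n + 36·m + 24 + 72·m·n + 81·m² + 54·m    [distributive law]
= 72·n² + 153·m·n + 86·n + 90·m + 24 + 81·m²    [combine like terms]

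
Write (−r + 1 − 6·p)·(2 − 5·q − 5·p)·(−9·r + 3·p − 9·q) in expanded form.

(−r + 1 − 6·p)·(2 − 5·q − 5·p)·(−9·r + 3·p − 9·q)
= (−2·r + 5·q·r + 5·p·r + 2 − 5·q − 5·p − 12·p + 30·p·q + 30·p^2)·(−9·r + 3·p − 9·q)    [distributive law]
= (−2·r + 5·q·r + 5·p·r + 2 − 5·q − 17·p + 30·p·q + 30·p^2)·(−9·r + 3·p − 9·q)    [combine like terms]
= 18·r^2 − 6·p·r + 18·q·r − 45·q·r^2 + 15·p·q·r − 45·q^2·r − 45·p·r^2 + 15·p^2·r − 45·p·q·r − 18·r + 6·p − 18·q + 45·q·r − 15·p·q + 45·q^2 + 153·p·r − 51·p^2 + 153·p·q − 270·p·q·r + 90·p^2·q − 270·p·q^2 − 270·p^2·r + 90·p^3 − 270·p^2·q    [distributive law]
= 18·r^2 + 147·p·r + 63·q·r − 45·q·r^2 − 300·p·q·r − 45·q^2·r − 45·p·r^2 − 255·p^2·r − 18·r + 6·p − 18·q + 138·p·q + 45·q^2 − 51·p^2 − 180·p^2·q − 270·p·q^2 + 90·p^3    [combine like terms]

18·r^2 + 147·p·r + 63·q·r − 45·q·r^2 − 300·p·q·r − 45·q^2·r − 45·p·r^2 − 255·p^2·r − 18·r + 6·p − 18·q + 138·p·q + 45·q^2 − 51·p^2 − 180·p^2·q − 270·p·q^2 + 90·p^3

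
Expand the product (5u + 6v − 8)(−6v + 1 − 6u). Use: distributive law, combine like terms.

(5u + 6v − 8)(−6v + 1 − 6u)
= −30uv + 5u − 30u^2 − 36v^2 + 6v − 36uv + 48v − 8 + 48u    [distributive law]
= −66uv + 53u − 30u^2 − 36v^2 + 54v − 8    [combine like terms]

−66uv + 53u − 30u^2 − 36v^2 + 54v − 8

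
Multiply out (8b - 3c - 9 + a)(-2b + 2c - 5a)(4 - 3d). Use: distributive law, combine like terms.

-64b² + 48b²d + 88bc - 66bcd - 168ab + 126abd - 24c² + 18c²d + 68ac - 51acd + 72b - 54bd - 72c + 54cd + 180a - 135ad - 20a² + 15a²d

(8b - 3c - 9 + a)(-2b + 2c - 5a)(4 - 3d)
= (-16b² + 16bc - 40ab + 6bc - 6c² + 15ac + 18b - 18c + 45a - 2ab + 2ac - 5a²)(4 - 3d)    [distributive law]
= (-16b² + 22bc - 42ab - 6c² + 17ac + 18b - 18c + 45a - 5a²)(4 - 3d)    [combine like terms]
= -64b² + 48b²d + 88bc - 66bcd - 168ab + 126abd - 24c² + 18c²d + 68ac - 51acd + 72b - 54bd - 72c + 54cd + 180a - 135ad - 20a² + 15a²d    [distributive law]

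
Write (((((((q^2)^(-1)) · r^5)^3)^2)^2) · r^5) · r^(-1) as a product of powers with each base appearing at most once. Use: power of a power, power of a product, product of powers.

(((((((q^2)^(-1)) · r^5)^3)^2)^2) · r^5) · r^(-1)
= ((((((q^2)^(-1)) · r^5)^3)^4) · r^5) · r^(-1)    [power of a power]
= (((((q^2)^(-1)) · r^5)^12) · r^5) · r^(-1)    [power of a power]
= (((((q^2)^(-1))^12) · ((r^5)^12)) · r^5) · r^(-1)    [power of a product]
= ((((q^2)^(-12)) · ((r^5)^12)) · r^5) · r^(-1)    [power of a power]
= ((q^(-24) · ((r^5)^12)) · r^5) · r^(-1)    [power of a power]
= ((q^(-24) · r^60) · r^5) · r^(-1)    [power of a power]
= q^(-24)r^64    [product of powers]

q^(-24)r^64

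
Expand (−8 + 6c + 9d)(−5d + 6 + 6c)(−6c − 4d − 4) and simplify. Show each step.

(−8 + 6c + 9d)(−5d + 6 + 6c)(−6c − 4d − 4)
= (40d − 48 − 48c − 30cd + 36c + 36c^2 − 45d^2 + 54d + 54cd)(−6c − 4d − 4)    [distributive law]
= (94d − 48 − 12c + 24cd + 36c^2 − 45d^2)(−6c − 4d − 4)    [combine like terms]
= −564cd − 376d^2 − 376d + 288c + 192d + 192 + 72c^2 + 48cd + 48c − 144c^2d − 96cd^2 − 96cd − 216c^3 − 144c^2d − 144c^2 + 270cd^2 + 180d^3 + 180d^2    [distributive law]
= −612cd − 196d^2 − 184d + 336c + 192 − 72c^2 − 288c^2d + 174cd^2 − 216c^3 + 180d^3    [combine like terms]

−612cd − 196d^2 − 184d + 336c + 192 − 72c^2 − 288c^2d + 174cd^2 − 216c^3 + 180d^3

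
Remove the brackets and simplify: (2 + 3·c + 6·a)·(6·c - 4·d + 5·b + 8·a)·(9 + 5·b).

108·c + 195·b·c - 72·d - 40·b·d + 90·b + 50·b^2 + 144·a + 350·a·b + 162·c^2 + 90·b·c^2 - 108·c·d - 60·b·c·d + 75·b^2·c + 540·a·c + 300·a·b·c - 216·a·d - 120·a·b·d + 150·a·b^2 + 432·a^2 + 240·a^2·b

(2 + 3·c + 6·a)·(6·c - 4·d + 5·b + 8·a)·(9 + 5·b)
= (12·c - 8·d + 10·b + 16·a + 18·c^2 - 12·c·d + 15·b·c + 24·a·c + 36·a·c - 24·a·d + 30·a·b + 48·a^2)·(9 + 5·b)    [distributive law]
= (12·c - 8·d + 10·b + 16·a + 18·c^2 - 12·c·d + 15·b·c + 60·a·c - 24·a·d + 30·a·b + 48·a^2)·(9 + 5·b)    [combine like terms]
= 108·c + 60·b·c - 72·d - 40·b·d + 90·b + 50·b^2 + 144·a + 80·a·b + 162·c^2 + 90·b·c^2 - 108·c·d - 60·b·c·d + 135·b·c + 75·b^2·c + 540·a·c + 300·a·b·c - 216·a·d - 120·a·b·d + 270·a·b + 150·a·b^2 + 432·a^2 + 240·a^2·b    [distributive law]
= 108·c + 195·b·c - 72·d - 40·b·d + 90·b + 50·b^2 + 144·a + 350·a·b + 162·c^2 + 90·b·c^2 - 108·c·d - 60·b·c·d + 75·b^2·c + 540·a·c + 300·a·b·c - 216·a·d - 120·a·b·d + 150·a·b^2 + 432·a^2 + 240·a^2·b    [combine like terms]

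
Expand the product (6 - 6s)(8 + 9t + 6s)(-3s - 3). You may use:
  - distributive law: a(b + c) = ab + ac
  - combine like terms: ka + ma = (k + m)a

(6 - 6s)(8 + 9t + 6s)(-3s - 3)
= (48 + 54t + 36s - 48s - 54st - 36s^2)(-3s - 3)    [distributive law]
= (48 + 54t - 12s - 54st - 36s^2)(-3s - 3)    [combine like terms]
= -144s - 144 - 162st - 162t + 36s^2 + 36s + 162s^2t + 162st + 108s^3 + 108s^2    [distributive law]
= -108s - 144 - 162t + 144s^2 + 162s^2t + 108s^3    [combine like terms]

-108s - 144 - 162t + 144s^2 + 162s^2t + 108s^3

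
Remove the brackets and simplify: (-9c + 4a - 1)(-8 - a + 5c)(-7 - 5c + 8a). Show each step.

(-9c + 4a - 1)(-8 - a + 5c)(-7 - 5c + 8a)
= (72c + 9ac - 45c^2 - 32a - 4a^2 + 20ac + 8 + a - 5c)(-7 - 5c + 8a)    [distributive law]
= (67c + 29ac - 45c^2 - 31a - 4a^2 + 8)(-7 - 5c + 8a)    [combine like terms]
= -469c - 335c^2 + 536ac - 203ac - 145ac^2 + 232a^2c + 315c^2 + 225c^3 - 360ac^2 + 217a + 155ac - 248a^2 + 28a^2 + 20a^2c - 32a^3 - 56 - 40c + 64a    [distributive law]
= -509c - 20c^2 + 488ac - 505ac^2 + 252a^2c + 225c^3 + 281a - 220a^2 - 32a^3 - 56    [combine like terms]

-509c - 20c^2 + 488ac - 505ac^2 + 252a^2c + 225c^3 + 281a - 220a^2 - 32a^3 - 56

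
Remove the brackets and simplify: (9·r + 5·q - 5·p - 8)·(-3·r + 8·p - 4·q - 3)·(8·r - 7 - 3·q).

-216·r^3 + 165·r^2 - 327·q·r^2 + 696·p·r^2 - 1001·p·r + 219·p·q·r + 502·q·r - 7·q^2·r + 213·r - 273·p·q - 180·p·q^2 + 89·q^2 + 60·q^3 - 191·q - 320·p^2·r + 280·p^2 + 120·p^2·q + 343·p - 168

(9·r + 5·q - 5·p - 8)·(-3·r + 8·p - 4·q - 3)·(8·r - 7 - 3·q)
= (-27·r^2 + 72·p·r - 36·q·r - 27·r - 15·q·r + 40·p·q - 20·q^2 - 15·q + 15·p·r - 40·p^2 + 20·p·q + 15·p + 24·r - 64·p + 32·q + 24)·(8·r - 7 - 3·q)    [distributive law]
= (-27·r^2 + 87·p·r - 51·q·r - 3·r + 60·p·q - 20·q^2 + 17·q - 40·p^2 - 49·p + 24)·(8·r - 7 - 3·q)    [combine like terms]
= -216·r^3 + 189·r^2 + 81·q·r^2 + 696·p·r^2 - 609·p·r - 261·p·q·r - 408·q·r^2 + 357·q·r + 153·q^2·r - 24·r^2 + 21·r + 9·q·r + 480·p·q·r - 420·p·q - 180·p·q^2 - 160·q^2·r + 140·q^2 + 60·q^3 + 136·q·r - 119·q - 51·q^2 - 320·p^2·r + 280·p^2 + 120·p^2·q - 392·p·r + 343·p + 147·p·q + 192·r - 168 - 72·q    [distributive law]
= -216·r^3 + 165·r^2 - 327·q·r^2 + 696·p·r^2 - 1001·p·r + 219·p·q·r + 502·q·r - 7·q^2·r + 213·r - 273·p·q - 180·p·q^2 + 89·q^2 + 60·q^3 - 191·q - 320·p^2·r + 280·p^2 + 120·p^2·q + 343·p - 168    [combine like terms]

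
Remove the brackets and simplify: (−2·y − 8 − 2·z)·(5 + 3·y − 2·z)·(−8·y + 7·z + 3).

(−2·y − 8 − 2·z)·(5 + 3·y − 2·z)·(−8·y + 7·z + 3)
= (−10·y − 6·y^2 + 4·y·z − 40 − 24·y + 16·z − 10·z − 6·y·z + 4·z^2)·(−8·y + 7·z + 3)    [distributive law]
= (−34·y − 6·y^2 − 2·y·z − 40 + 6·z + 4·z^2)·(−8·y + 7·z + 3)    [combine like terms]
= 272·y^2 − 238·y·z − 102·y + 48·y^3 − 42·y^2·z − 18·y^2 + 16·y^2·z − 14·y·z^2 − 6·y·z + 320·y − 280·z − 120 − 48·y·z + 42·z^2 + 18·z − 32·y·z^2 + 28·z^3 + 12·z^2    [distributive law]
= 254·y^2 − 292·y·z + 218·y + 48·y^3 − 26·y^2·z − 46·y·z^2 − 262·z − 120 + 54·z^2 + 28·z^3    [combine like terms]

254·y^2 − 292·y·z + 218·y + 48·y^3 − 26·y^2·z − 46·y·z^2 − 262·z − 120 + 54·z^2 + 28·z^3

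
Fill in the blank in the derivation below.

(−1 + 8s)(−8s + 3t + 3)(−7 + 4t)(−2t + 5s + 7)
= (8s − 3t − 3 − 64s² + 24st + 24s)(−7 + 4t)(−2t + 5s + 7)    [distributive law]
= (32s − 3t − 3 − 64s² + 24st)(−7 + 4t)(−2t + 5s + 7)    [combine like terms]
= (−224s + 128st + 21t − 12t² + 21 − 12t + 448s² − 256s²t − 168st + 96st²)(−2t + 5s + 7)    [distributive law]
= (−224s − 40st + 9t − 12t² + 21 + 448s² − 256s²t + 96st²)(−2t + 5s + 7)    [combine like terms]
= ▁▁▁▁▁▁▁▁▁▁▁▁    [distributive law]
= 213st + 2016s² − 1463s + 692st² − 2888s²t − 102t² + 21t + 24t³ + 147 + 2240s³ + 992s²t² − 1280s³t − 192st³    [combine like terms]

Applying distributive law to the line above:

448st − 1120s² − 1568s + 80st² − 200s²t − 280st − 18t² + 45st + 63t + 24t³ − 60st² − 84t² − 42t + 105s + 147 − 896s²t + 2240s³ + 3136s² + 512s²t² − 1280s³t − 1792s²t − 192st³ + 480s²t² + 672st²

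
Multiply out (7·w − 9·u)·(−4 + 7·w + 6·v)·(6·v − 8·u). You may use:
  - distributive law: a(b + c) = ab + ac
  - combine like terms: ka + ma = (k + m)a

(7·w − 9·u)·(−4 + 7·w + 6·v)·(6·v − 8·u)
= (−28·w + 49·w² + 42·v·w + 36·u − 63·u·w − 54·u·v)·(6·v − 8·u)    [distributive law]
= −168·v·w + 224·u·w + 294·v·w² − 392·u·w² + 252·v²·w − 336·u·v·w + 216·u·v − 288·u² − 378·u·v·w + 504·u²·w − 324·u·v² + 432·u²·v    [distributive law]
= −168·v·w + 224·u·w + 294·v·w² − 392·u·w² + 252·v²·w − 714·u·v·w + 216·u·v − 288·u² + 504·u²·w − 324·u·v² + 432·u²·v    [combine like terms]

−168·v·w + 224·u·w + 294·v·w² − 392·u·w² + 252·v²·w − 714·u·v·w + 216·u·v − 288·u² + 504·u²·w − 324·u·v² + 432·u²·v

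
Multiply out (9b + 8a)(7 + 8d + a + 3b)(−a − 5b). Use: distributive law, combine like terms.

(9b + 8a)(7 + 8d + a + 3b)(−a − 5b)
= (63b + 72bd + 9ab + 27b^2 + 56a + 64ad + 8a^2 + 24ab)(−a − 5b)    [distributive law]
= (63b + 72bd + 33ab + 27b^2 + 56a + 64ad + 8a^2)(−a − 5b)    [combine like terms]
= −63ab − 315b^2 − 72abd − 360b^2d − 33a^2b − 165ab^2 − 27ab^2 − 135b^3 − 56a^2 − 280ab − 64a^2d − 320abd − 8a^3 − 40a^2b    [distributive law]
= −343ab − 315b^2 − 392abd − 360b^2d − 73a^2b − 192ab^2 − 135b^3 − 56a^2 − 64a^2d − 8a^3    [combine like terms]

−343ab − 315b^2 − 392abd − 360b^2d − 73a^2b − 192ab^2 − 135b^3 − 56a^2 − 64a^2d − 8a^3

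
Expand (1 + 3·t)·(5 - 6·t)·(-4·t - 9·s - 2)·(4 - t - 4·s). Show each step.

-142·t + 38·t^2 - 127·s·t - 140·s + 180·s^2 - 40 + 729·s·t^2 + 324·s^2·t + 288·t^3 - 72·t^4 - 450·s·t^3 - 648·s^2·t^2

(1 + 3·t)·(5 - 6·t)·(-4·t - 9·s - 2)·(4 - t - 4·s)
= (5 - 6·t + 15·t - 18·t^2)·(-4·t - 9·s - 2)·(4 - t - 4·s)    [distributive law]
= (5 + 9·t - 18·t^2)·(-4·t - 9·s - 2)·(4 - t - 4·s)    [combine like terms]
= (-20·t - 45·s - 10 - 36·t^2 - 81·s·t - 18·t + 72·t^3 + 162·s·t^2 + 36·t^2)·(4 - t - 4·s)    [distributive law]
= (-38·t - 45·s - 10 - 81·s·t + 72·t^3 + 162·s·t^2)·(4 - t - 4·s)    [combine like terms]
= -152·t + 38·t^2 + 152·s·t - 180·s + 45·s·t + 180·s^2 - 40 + 10·t + 40·s - 324·s·t + 81·s·t^2 + 324·s^2·t + 288·t^3 - 72·t^4 - 288·s·t^3 + 648·s·t^2 - 162·s·t^3 - 648·s^2·t^2    [distributive law]
= -142·t + 38·t^2 - 127·s·t - 140·s + 180·s^2 - 40 + 729·s·t^2 + 324·s^2·t + 288·t^3 - 72·t^4 - 450·s·t^3 - 648·s^2·t^2    [combine like terms]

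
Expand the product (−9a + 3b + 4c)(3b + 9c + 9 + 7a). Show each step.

−6ab − 53ac − 81a − 63a^2 + 9b^2 + 39bc + 27b + 36c^2 + 36c

(−9a + 3b + 4c)(3b + 9c + 9 + 7a)
= −27ab − 81ac − 81a − 63a^2 + 9b^2 + 27bc + 27b + 21ab + 12bc + 36c^2 + 36c + 28ac    [distributive law]
= −6ab − 53ac − 81a − 63a^2 + 9b^2 + 39bc + 27b + 36c^2 + 36c    [combine like terms]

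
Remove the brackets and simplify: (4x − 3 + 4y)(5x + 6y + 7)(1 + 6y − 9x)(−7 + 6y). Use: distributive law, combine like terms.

(4x − 3 + 4y)(5x + 6y + 7)(1 + 6y − 9x)(−7 + 6y)
= (20x^2 + 24xy + 28x − 15x − 18y − 21 + 20xy + 24y^2 + 28y)(1 + 6y − 9x)(−7 + 6y)    [distributive law]
= (20x^2 + 44xy + 13x + 10y − 21 + 24y^2)(1 + 6y − 9x)(−7 + 6y)    [combine like terms]
= (20x^2 + 120x^2y − 180x^3 + 44xy + 264xy^2 − 396x^2y + 13x + 78xy − 117x^2 + 10y + 60y^2 − 90xy − 21 − 126y + 189x + 24y^2 + 144y^3 − 216xy^2)(−7 + 6y)    [distributive law]
= (−97x^2 − 276x^2y − 180x^3 + 32xy + 48xy^2 + 202x − 116y + 84y^2 − 21 + 144y^3)(−7 + 6y)    [combine like terms]
= 679x^2 − 582x^2y + 1932x^2y − 1656x^2y^2 + 1260x^3 − 1080x^3y − 224xy + 192xy^2 − 336xy^2 + 288xy^3 − 1414x + 1212xy + 812y − 696y^2 − 588y^2 + 504y^3 + 147 − 126y − 1008y^3 + 864y^4    [distributive law]
= 679x^2 + 1350x^2y − 1656x^2y^2 + 1260x^3 − 1080x^3y + 988xy − 144xy^2 + 288xy^3 − 1414x + 686y − 1284y^2 − 504y^3 + 147 + 864y^4    [combine like terms]

679x^2 + 1350x^2y − 1656x^2y^2 + 1260x^3 − 1080x^3y + 988xy − 144xy^2 + 288xy^3 − 1414x + 686y − 1284y^2 − 504y^3 + 147 + 864y^4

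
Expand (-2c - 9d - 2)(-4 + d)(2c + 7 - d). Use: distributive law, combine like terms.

16c^2 + 72c + 46cd - 4c^2d - 16cd^2 + 230d - 97d^2 + 9d^3 + 56

(-2c - 9d - 2)(-4 + d)(2c + 7 - d)
= (8c - 2cd + 36d - 9d^2 + 8 - 2d)(2c + 7 - d)    [distributive law]
= (8c - 2cd + 34d - 9d^2 + 8)(2c + 7 - d)    [combine like terms]
= 16c^2 + 56c - 8cd - 4c^2d - 14cd + 2cd^2 + 68cd + 238d - 34d^2 - 18cd^2 - 63d^2 + 9d^3 + 16c + 56 - 8d    [distributive law]
= 16c^2 + 72c + 46cd - 4c^2d - 16cd^2 + 230d - 97d^2 + 9d^3 + 56    [combine like terms]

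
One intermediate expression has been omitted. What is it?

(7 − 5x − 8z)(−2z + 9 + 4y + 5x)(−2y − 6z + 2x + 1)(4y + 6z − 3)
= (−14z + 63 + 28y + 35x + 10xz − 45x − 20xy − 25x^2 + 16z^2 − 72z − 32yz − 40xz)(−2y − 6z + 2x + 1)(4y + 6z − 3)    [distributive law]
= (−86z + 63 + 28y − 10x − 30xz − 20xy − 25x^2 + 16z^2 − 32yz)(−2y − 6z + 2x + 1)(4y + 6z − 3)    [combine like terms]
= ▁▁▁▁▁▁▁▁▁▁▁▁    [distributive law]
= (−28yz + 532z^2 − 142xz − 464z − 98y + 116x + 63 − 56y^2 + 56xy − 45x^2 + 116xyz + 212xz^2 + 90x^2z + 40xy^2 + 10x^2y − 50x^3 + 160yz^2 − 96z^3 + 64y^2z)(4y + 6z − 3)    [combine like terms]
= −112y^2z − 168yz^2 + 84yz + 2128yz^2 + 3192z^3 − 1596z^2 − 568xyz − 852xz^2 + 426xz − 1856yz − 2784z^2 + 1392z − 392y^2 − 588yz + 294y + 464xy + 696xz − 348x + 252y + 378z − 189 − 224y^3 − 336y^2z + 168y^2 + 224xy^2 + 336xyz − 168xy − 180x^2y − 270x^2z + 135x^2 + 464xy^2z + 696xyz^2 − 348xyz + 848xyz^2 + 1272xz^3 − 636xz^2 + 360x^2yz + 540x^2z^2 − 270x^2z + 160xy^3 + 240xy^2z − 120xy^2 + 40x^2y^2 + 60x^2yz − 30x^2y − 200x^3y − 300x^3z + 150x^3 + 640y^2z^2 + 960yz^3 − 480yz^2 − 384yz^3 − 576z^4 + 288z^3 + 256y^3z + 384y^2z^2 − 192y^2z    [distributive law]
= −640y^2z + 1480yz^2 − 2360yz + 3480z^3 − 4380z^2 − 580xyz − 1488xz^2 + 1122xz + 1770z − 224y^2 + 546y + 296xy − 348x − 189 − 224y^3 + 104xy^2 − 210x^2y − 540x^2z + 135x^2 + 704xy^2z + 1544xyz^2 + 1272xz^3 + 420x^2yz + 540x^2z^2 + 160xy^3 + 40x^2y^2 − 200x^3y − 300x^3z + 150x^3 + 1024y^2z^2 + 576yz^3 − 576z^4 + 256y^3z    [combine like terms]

After distributive law, the bracketed line is:

(172yz + 516z^2 − 172xz − 86z − 126y − 378z + 126x + 63 − 56y^2 − 168yz + 56xy + 28y + 20xy + 60xz − 20x^2 − 10x + 60xyz + 180xz^2 − 60x^2z − 30xz + 40xy^2 + 120xyz − 40x^2y − 20xy + 50x^2y + 150x^2z − 50x^3 − 25x^2 − 32yz^2 − 96z^3 + 32xz^2 + 16z^2 + 64y^2z + 192yz^2 − 64xyz − 32yz)(4y + 6z − 3)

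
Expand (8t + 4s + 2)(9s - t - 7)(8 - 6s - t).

(8t + 4s + 2)(9s - t - 7)(8 - 6s - t)
= (72st - 8t² - 56t + 36s² - 4st - 28s + 18s - 2t - 14)(8 - 6s - t)    [distributive law]
= (68st - 8t² - 58t + 36s² - 10s - 14)(8 - 6s - t)    [combine like terms]
= 544st - 408s²t - 68st² - 64t² + 48st² + 8t³ - 464t + 348st + 58t² + 288s² - 216s³ - 36s²t - 80s + 60s² + 10st - 112 + 84s + 14t    [distributive law]
= 902st - 444s²t - 20st² - 6t² + 8t³ - 450t + 348s² - 216s³ + 4s - 112    [combine like terms]

902st - 444s²t - 20st² - 6t² + 8t³ - 450t + 348s² - 216s³ + 4s - 112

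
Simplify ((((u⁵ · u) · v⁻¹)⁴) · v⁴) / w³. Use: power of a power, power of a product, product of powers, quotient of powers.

u²⁴w⁻³

((((u⁵ · u) · v⁻¹)⁴) · v⁴) / w³
= ((((u⁵ · u)⁴) · ((v⁻¹)⁴)) · v⁴) / w³    [power of a product]
= (((((u⁵)⁴) · (u⁴)) · ((v⁻¹)⁴)) · v⁴) / w³    [power of a product]
= (((u²⁰ · (u⁴)) · ((v⁻¹)⁴)) · v⁴) / w³    [power of a power]
= ((u²⁴ · ((v⁻¹)⁴)) · v⁴) / w³    [product of powers]
= ((u²⁴ · v⁻⁴) · v⁴) / w³    [power of a power]
= u²⁴w⁻³    [quotient of powers; product of powers]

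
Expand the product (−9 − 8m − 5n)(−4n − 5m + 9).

(−9 − 8m − 5n)(−4n − 5m + 9)
= 36n + 45m − 81 + 32mn + 40m² − 72m + 20n² + 25mn − 45n    [distributive law]
= −9n − 27m − 81 + 57mn + 40m² + 20n²    [combine like terms]

−9n − 27m − 81 + 57mn + 40m² + 20n²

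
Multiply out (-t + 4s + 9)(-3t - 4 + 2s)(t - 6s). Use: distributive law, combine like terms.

(-t + 4s + 9)(-3t - 4 + 2s)(t - 6s)
= (3t^2 + 4t - 2st - 12st - 16s + 8s^2 - 27t - 36 + 18s)(t - 6s)    [distributive law]
= (3t^2 - 23t - 14st + 2s + 8s^2 - 36)(t - 6s)    [combine like terms]
= 3t^3 - 18st^2 - 23t^2 + 138st - 14st^2 + 84s^2t + 2st - 12s^2 + 8s^2t - 48s^3 - 36t + 216s    [distributive law]
= 3t^3 - 32st^2 - 23t^2 + 140st + 92s^2t - 12s^2 - 48s^3 - 36t + 216s    [combine like terms]

3t^3 - 32st^2 - 23t^2 + 140st + 92s^2t - 12s^2 - 48s^3 - 36t + 216s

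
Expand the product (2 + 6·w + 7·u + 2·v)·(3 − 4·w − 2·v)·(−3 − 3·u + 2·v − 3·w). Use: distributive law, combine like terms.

−18 − 81·u + 6·v − 48·w − 9·u·w + 74·v·w + 42·w^2 + 78·u·v + 16·v^2 + 156·u·w^2 + 12·v·w^2 + 72·w^3 + 46·u·v·w − 28·v^2·w − 63·u^2 + 84·u^2·w + 42·u^2·v − 16·u·v^2 − 8·v^3

(2 + 6·w + 7·u + 2·v)·(3 − 4·w − 2·v)·(−3 − 3·u + 2·v − 3·w)
= (6 − 8·w − 4·v + 18·w − 24·w^2 − 12·v·w + 21·u − 28·u·w − 14·u·v + 6·v − 8·v·w − 4·v^2)·(−3 − 3·u + 2·v − 3·w)    [distributive law]
= (6 + 10·w + 2·v − 24·w^2 − 20·v·w + 21·u − 28·u·w − 14·u·v − 4·v^2)·(−3 − 3·u + 2·v − 3·w)    [combine like terms]
= −18 − 18·u + 12·v − 18·w − 30·w − 30·u·w + 20·v·w − 30·w^2 − 6·v − 6·u·v + 4·v^2 − 6·v·w + 72·w^2 + 72·u·w^2 − 48·v·w^2 + 72·w^3 + 60·v·w + 60·u·v·w − 40·v^2·w + 60·v·w^2 − 63·u − 63·u^2 + 42·u·v − 63·u·w + 84·u·w + 84·u^2·w − 56·u·v·w + 84·u·w^2 + 42·u·v + 42·u^2·v − 28·u·v^2 + 42·u·v·w + 12·v^2 + 12·u·v^2 − 8·v^3 + 12·v^2·w    [distributive law]
= −18 − 81·u + 6·v − 48·w − 9·u·w + 74·v·w + 42·w^2 + 78·u·v + 16·v^2 + 156·u·w^2 + 12·v·w^2 + 72·w^3 + 46·u·v·w − 28·v^2·w − 63·u^2 + 84·u^2·w + 42·u^2·v − 16·u·v^2 − 8·v^3    [combine like terms]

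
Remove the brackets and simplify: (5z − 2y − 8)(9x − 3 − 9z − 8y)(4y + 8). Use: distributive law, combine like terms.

180xyz + 360xz + 52yz + 456z − 180yz² − 360z² − 88y²z − 72xy² − 432xy + 408y² + 656y + 64y³ − 576x + 192

(5z − 2y − 8)(9x − 3 − 9z − 8y)(4y + 8)
= (45xz − 15z − 45z² − 40yz − 18xy + 6y + 18yz + 16y² − 72x + 24 + 72z + 64y)(4y + 8)    [distributive law]
= (45xz + 57z − 45z² − 22yz − 18xy + 70y + 16y² − 72x + 24)(4y + 8)    [combine like terms]
= 180xyz + 360xz + 228yz + 456z − 180yz² − 360z² − 88y²z − 176yz − 72xy² − 144xy + 280y² + 560y + 64y³ + 128y² − 288xy − 576x + 96y + 192    [distributive law]
= 180xyz + 360xz + 52yz + 456z − 180yz² − 360z² − 88y²z − 72xy² − 432xy + 408y² + 656y + 64y³ − 576x + 192    [combine like terms]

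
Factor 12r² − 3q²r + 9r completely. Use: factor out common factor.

12r² − 3q²r + 9r
= 3(4r² − q²r + 3r)    [factor out 3]
= 3r(4r − q² + 3)    [factor out r]

3r(4r − q² + 3)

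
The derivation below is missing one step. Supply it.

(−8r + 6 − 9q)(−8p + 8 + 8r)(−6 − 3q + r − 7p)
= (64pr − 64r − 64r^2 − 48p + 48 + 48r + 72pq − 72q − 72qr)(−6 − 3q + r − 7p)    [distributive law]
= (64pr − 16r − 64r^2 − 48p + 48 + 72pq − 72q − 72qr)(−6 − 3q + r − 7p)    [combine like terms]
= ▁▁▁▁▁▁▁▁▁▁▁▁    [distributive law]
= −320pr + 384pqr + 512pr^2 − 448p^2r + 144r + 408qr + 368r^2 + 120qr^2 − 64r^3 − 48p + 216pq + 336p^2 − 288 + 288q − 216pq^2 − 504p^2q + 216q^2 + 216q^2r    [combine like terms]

By distributive law:

−384pr − 192pqr + 64pr^2 − 448p^2r + 96r + 48qr − 16r^2 + 112pr + 384r^2 + 192qr^2 − 64r^3 + 448pr^2 + 288p + 144pq − 48pr + 336p^2 − 288 − 144q + 48r − 336p − 432pq − 216pq^2 + 72pqr − 504p^2q + 432q + 216q^2 − 72qr + 504pq + 432qr + 216q^2r − 72qr^2 + 504pqr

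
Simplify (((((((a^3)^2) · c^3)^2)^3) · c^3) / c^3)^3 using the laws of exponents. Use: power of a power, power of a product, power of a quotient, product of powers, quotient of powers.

a^108c^54

(((((((a^3)^2) · c^3)^2)^3) · c^3) / c^3)^3
= (((((((a^3)^2) · c^3)^2)^3) · c^3)^3) / ((c^3)^3)    [power of a quotient]
= (((((((a^3)^2) · c^3)^2)^3)^3) · ((c^3)^3)) / ((c^3)^3)    [power of a product]
= ((((((a^3)^2) · c^3)^2)^9) · ((c^3)^3)) / ((c^3)^3)    [power of a power]
= (((((a^3)^2) · c^3)^18) · ((c^3)^3)) / ((c^3)^3)    [power of a power]
= (((((a^3)^2)^18) · ((c^3)^18)) · ((c^3)^3)) / ((c^3)^3)    [power of a product]
= ((((a^3)^36) · ((c^3)^18)) · ((c^3)^3)) / ((c^3)^3)    [power of a power]
= ((a^108 · ((c^3)^18)) · ((c^3)^3)) / ((c^3)^3)    [power of a power]
= ((a^108 · c^54) · ((c^3)^3)) / ((c^3)^3)    [power of a power]
= ((a^108 · c^54) · c^9) / ((c^3)^3)    [power of a power]
= ((a^108 · c^54) · c^9) / c^9    [power of a power]
= a^108c^54    [quotient of powers; product of powers]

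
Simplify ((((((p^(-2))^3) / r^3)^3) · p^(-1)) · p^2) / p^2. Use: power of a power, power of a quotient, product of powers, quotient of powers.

((((((p^(-2))^3) / r^3)^3) · p^(-1)) · p^2) / p^2
= ((((((p^(-2))^3)^3) / ((r^3)^3)) · p^(-1)) · p^2) / p^2    [power of a quotient]
= (((((p^(-2))^9) / ((r^3)^3)) · p^(-1)) · p^2) / p^2    [power of a power]
= (((p^(-18) / ((r^3)^3)) · p^(-1)) · p^2) / p^2    [power of a power]
= (((p^(-18) / r^9) · p^(-1)) · p^2) / p^2    [power of a power]
= p^(-19)·r^(-9)    [quotient of powers; product of powers]

p^(-19)·r^(-9)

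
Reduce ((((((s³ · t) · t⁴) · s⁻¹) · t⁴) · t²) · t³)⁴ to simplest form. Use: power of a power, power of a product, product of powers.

((((((s³ · t) · t⁴) · s⁻¹) · t⁴) · t²) · t³)⁴
= ((((((s³ · t) · t⁴) · s⁻¹) · t⁴) · t²)⁴) · ((t³)⁴)    [power of a product]
= ((((((s³ · t) · t⁴) · s⁻¹) · t⁴)⁴) · ((t²)⁴)) · ((t³)⁴)    [power of a product]
= ((((((s³ · t) · t⁴) · s⁻¹)⁴) · ((t⁴)⁴)) · ((t²)⁴)) · ((t³)⁴)    [power of a product]
= ((((((s³ · t) · t⁴)⁴) · ((s⁻¹)⁴)) · ((t⁴)⁴)) · ((t²)⁴)) · ((t³)⁴)    [power of a product]
= ((((((s³ · t)⁴) · ((t⁴)⁴)) · ((s⁻¹)⁴)) · ((t⁴)⁴)) · ((t²)⁴)) · ((t³)⁴)    [power of a product]
= (((((((s³)⁴) · (t⁴)) · ((t⁴)⁴)) · ((s⁻¹)⁴)) · ((t⁴)⁴)) · ((t²)⁴)) · ((t³)⁴)    [power of a product]
= (((((s¹² · (t⁴)) · ((t⁴)⁴)) · ((s⁻¹)⁴)) · ((t⁴)⁴)) · ((t²)⁴)) · ((t³)⁴)    [power of a power]
= (((((s¹² · t⁴) · t¹⁶) · ((s⁻¹)⁴)) · ((t⁴)⁴)) · ((t²)⁴)) · ((t³)⁴)    [power of a power]
= (((((s¹² · t⁴) · t¹⁶) · s⁻⁴) · ((t⁴)⁴)) · ((t²)⁴)) · ((t³)⁴)    [power of a power]
= (((((s¹² · t⁴) · t¹⁶) · s⁻⁴) · t¹⁶) · ((t²)⁴)) · ((t³)⁴)    [power of a power]
= (((((s¹² · t⁴) · t¹⁶) · s⁻⁴) · t¹⁶) · t⁸) · ((t³)⁴)    [power of a power]
= (((((s¹² · t⁴) · t¹⁶) · s⁻⁴) · t¹⁶) · t⁸) · t¹²    [power of a power]
= s⁸·t⁵⁶    [product of powers]

s⁸·t⁵⁶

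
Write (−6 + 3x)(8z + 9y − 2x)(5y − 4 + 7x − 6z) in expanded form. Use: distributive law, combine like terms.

(−6 + 3x)(8z + 9y − 2x)(5y − 4 + 7x − 6z)
= (−48z − 54y + 12x + 24xz + 27xy − 6x^2)(5y − 4 + 7x − 6z)    [distributive law]
= −240yz + 192z − 336xz + 288z^2 − 270y^2 + 216y − 378xy + 324yz + 60xy − 48x + 84x^2 − 72xz + 120xyz − 96xz + 168x^2z − 144xz^2 + 135xy^2 − 108xy + 189x^2y − 162xyz − 30x^2y + 24x^2 − 42x^3 + 36x^2z    [distributive law]
= 84yz + 192z − 504xz + 288z^2 − 270y^2 + 216y − 426xy − 48x + 108x^2 − 42xyz + 204x^2z − 144xz^2 + 135xy^2 + 159x^2y − 42x^3    [combine like terms]

84yz + 192z − 504xz + 288z^2 − 270y^2 + 216y − 426xy − 48x + 108x^2 − 42xyz + 204x^2z − 144xz^2 + 135xy^2 + 159x^2y − 42x^3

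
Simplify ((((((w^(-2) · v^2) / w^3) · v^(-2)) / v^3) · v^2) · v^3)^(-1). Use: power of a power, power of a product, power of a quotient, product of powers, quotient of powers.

v^(-2)·w^5

((((((w^(-2) · v^2) / w^3) · v^(-2)) / v^3) · v^2) · v^3)^(-1)
= ((((((w^(-2) · v^2) / w^3) · v^(-2)) / v^3) · v^2)^(-1)) · ((v^3)^(-1))    [power of a product]
= ((((((w^(-2) · v^2) / w^3) · v^(-2)) / v^3)^(-1)) · ((v^2)^(-1))) · ((v^3)^(-1))    [power of a product]
= ((((((w^(-2) · v^2) / w^3) · v^(-2))^(-1)) / ((v^3)^(-1))) · ((v^2)^(-1))) · ((v^3)^(-1))    [power of a quotient]
= ((((((w^(-2) · v^2) / w^3)^(-1)) · ((v^(-2))^(-1))) / ((v^3)^(-1))) · ((v^2)^(-1))) · ((v^3)^(-1))    [power of a product]
= ((((((w^(-2) · v^2)^(-1)) / ((w^3)^(-1))) · ((v^(-2))^(-1))) / ((v^3)^(-1))) · ((v^2)^(-1))) · ((v^3)^(-1))    [power of a quotient]
= (((((((w^(-2))^(-1)) · ((v^2)^(-1))) / ((w^3)^(-1))) · ((v^(-2))^(-1))) / ((v^3)^(-1))) · ((v^2)^(-1))) · ((v^3)^(-1))    [power of a product]
= (((((w^2 · ((v^2)^(-1))) / ((w^3)^(-1))) · ((v^(-2))^(-1))) / ((v^3)^(-1))) · ((v^2)^(-1))) · ((v^3)^(-1))    [power of a power]
= (((((w^2 · v^(-2)) / ((w^3)^(-1))) · ((v^(-2))^(-1))) / ((v^3)^(-1))) · ((v^2)^(-1))) · ((v^3)^(-1))    [power of a power]
= (((((w^2 · v^(-2)) / w^(-3)) · ((v^(-2))^(-1))) / ((v^3)^(-1))) · ((v^2)^(-1))) · ((v^3)^(-1))    [power of a power]
= (((((w^2 · v^(-2)) / w^(-3)) · v^2) / ((v^3)^(-1))) · ((v^2)^(-1))) · ((v^3)^(-1))    [power of a power]
= (((((w^2 · v^(-2)) / w^(-3)) · v^2) / v^(-3)) · ((v^2)^(-1))) · ((v^3)^(-1))    [power of a power]
= (((((w^2 · v^(-2)) / w^(-3)) · v^2) / v^(-3)) · v^(-2)) · ((v^3)^(-1))    [power of a power]
= (((((w^2 · v^(-2)) / w^(-3)) · v^2) / v^(-3)) · v^(-2)) · v^(-3)    [power of a power]
= v^(-2)·w^5    [quotient of powers; product of powers]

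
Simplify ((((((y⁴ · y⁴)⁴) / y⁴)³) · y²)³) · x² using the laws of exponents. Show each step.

((((((y⁴ · y⁴)⁴) / y⁴)³) · y²)³) · x²
= ((((((y⁴ · y⁴)⁴) / y⁴)³)³) · ((y²)³)) · x²    [power of a product]
= (((((y⁴ · y⁴)⁴) / y⁴)⁹) · ((y²)³)) · x²    [power of a power]
= (((((y⁴ · y⁴)⁴)⁹) / ((y⁴)⁹)) · ((y²)³)) · x²    [power of a quotient]
= ((((y⁴ · y⁴)³⁶) / ((y⁴)⁹)) · ((y²)³)) · x²    [power of a power]
= (((((y⁴)³⁶) · ((y⁴)³⁶)) / ((y⁴)⁹)) · ((y²)³)) · x²    [power of a product]
= (((y¹⁴⁴ · ((y⁴)³⁶)) / ((y⁴)⁹)) · ((y²)³)) · x²    [power of a power]
= (((y¹⁴⁴ · y¹⁴⁴) / ((y⁴)⁹)) · ((y²)³)) · x²    [power of a power]
= ((y²⁸⁸ / ((y⁴)⁹)) · ((y²)³)) · x²    [product of powers]
= ((y²⁸⁸ / y³⁶) · ((y²)³)) · x²    [power of a power]
= (y²⁵² · ((y²)³)) · x²    [quotient of powers]
= (y²⁵² · y⁶) · x²    [power of a power]
= y²⁵⁸ · x²    [product of powers]
= x²y²⁵⁸    [rearrange]

x²y²⁵⁸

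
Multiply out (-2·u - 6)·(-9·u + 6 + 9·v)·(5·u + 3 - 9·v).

90·u³ + 264·u² - 252·u²·v - 54·u - 702·u·v + 162·u·v² - 108 + 162·v + 486·v²

(-2·u - 6)·(-9·u + 6 + 9·v)·(5·u + 3 - 9·v)
= (18·u² - 12·u - 18·u·v + 54·u - 36 - 54·v)·(5·u + 3 - 9·v)    [distributive law]
= (18·u² + 42·u - 18·u·v - 36 - 54·v)·(5·u + 3 - 9·v)    [combine like terms]
= 90·u³ + 54·u² - 162·u²·v + 210·u² + 126·u - 378·u·v - 90·u²·v - 54·u·v + 162·u·v² - 180·u - 108 + 324·v - 270·u·v - 162·v + 486·v²    [distributive law]
= 90·u³ + 264·u² - 252·u²·v - 54·u - 702·u·v + 162·u·v² - 108 + 162·v + 486·v²    [combine like terms]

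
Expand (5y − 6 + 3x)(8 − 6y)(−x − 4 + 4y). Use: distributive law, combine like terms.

92xy − 496y + 424y² − 42xy² − 120y³ − 48x + 192 − 24x² + 18x²y

(5y − 6 + 3x)(8 − 6y)(−x − 4 + 4y)
= (40y − 30y² − 48 + 36y + 24x − 18xy)(−x − 4 + 4y)    [distributive law]
= (76y − 30y² − 48 + 24x − 18xy)(−x − 4 + 4y)    [combine like terms]
= −76xy − 304y + 304y² + 30xy² + 120y² − 120y³ + 48x + 192 − 192y − 24x² − 96x + 96xy + 18x²y + 72xy − 72xy²    [distributive law]
= 92xy − 496y + 424y² − 42xy² − 120y³ − 48x + 192 − 24x² + 18x²y    [combine like terms]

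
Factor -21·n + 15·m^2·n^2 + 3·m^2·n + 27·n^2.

3·n(-7 + 5·m^2·n + m^2 + 9·n)

-21·n + 15·m^2·n^2 + 3·m^2·n + 27·n^2
= 3(-7·n + 5·m^2·n^2 + m^2·n + 9·n^2)    [factor out 3]
= 3·n(-7 + 5·m^2·n + m^2 + 9·n)    [factor out n]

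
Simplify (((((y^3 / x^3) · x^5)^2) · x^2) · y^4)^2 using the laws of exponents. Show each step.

(((((y^3 / x^3) · x^5)^2) · x^2) · y^4)^2
= (((((y^3 / x^3) · x^5)^2) · x^2)^2) · ((y^4)^2)    [power of a product]
= (((((y^3 / x^3) · x^5)^2)^2) · ((x^2)^2)) · ((y^4)^2)    [power of a product]
= ((((y^3 / x^3) · x^5)^4) · ((x^2)^2)) · ((y^4)^2)    [power of a power]
= ((((y^3 / x^3)^4) · ((x^5)^4)) · ((x^2)^2)) · ((y^4)^2)    [power of a product]
= (((((y^3)^4) / ((x^3)^4)) · ((x^5)^4)) · ((x^2)^2)) · ((y^4)^2)    [power of a quotient]
= (((y^12 / ((x^3)^4)) · ((x^5)^4)) · ((x^2)^2)) · ((y^4)^2)    [power of a power]
= (((y^12 / x^12) · ((x^5)^4)) · ((x^2)^2)) · ((y^4)^2)    [power of a power]
= (((y^12 / x^12) · x^20) · ((x^2)^2)) · ((y^4)^2)    [power of a power]
= (((y^12 / x^12) · x^20) · x^4) · ((y^4)^2)    [power of a power]
= (((y^12 / x^12) · x^20) · x^4) · y^8    [power of a power]
= x^12y^20    [quotient of powers; product of powers]

x^12y^20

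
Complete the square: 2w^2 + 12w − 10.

2w^2 + 12w − 10
= 2(w^2 + 6w) − 10    [factor out 2 from the w-terms]
= 2(w^2 + 6w + 9 − 9) − 10    [add and subtract 9 inside the bracket]
= 2(w + 3)^2 − 18 − 10    [perfect-square identity]
= 2(w + 3)^2 − 28    [combine constants]

2(w + 3)^2 − 28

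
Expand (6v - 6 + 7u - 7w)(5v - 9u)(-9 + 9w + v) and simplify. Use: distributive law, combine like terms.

-300v² + 235v²w + 30v³ + 225uv - 108uvw - 19uv² + 270v + 45vw - 486u - 81uw + 567u² - 567u²w - 63u²v - 315vw² + 567uw²

(6v - 6 + 7u - 7w)(5v - 9u)(-9 + 9w + v)
= (30v² - 54uv - 30v + 54u + 35uv - 63u² - 35vw + 63uw)(-9 + 9w + v)    [distributive law]
= (30v² - 19uv - 30v + 54u - 63u² - 35vw + 63uw)(-9 + 9w + v)    [combine like terms]
= -270v² + 270v²w + 30v³ + 171uv - 171uvw - 19uv² + 270v - 270vw - 30v² - 486u + 486uw + 54uv + 567u² - 567u²w - 63u²v + 315vw - 315vw² - 35v²w - 567uw + 567uw² + 63uvw    [distributive law]
= -300v² + 235v²w + 30v³ + 225uv - 108uvw - 19uv² + 270v + 45vw - 486u - 81uw + 567u² - 567u²w - 63u²v - 315vw² + 567uw²    [combine like terms]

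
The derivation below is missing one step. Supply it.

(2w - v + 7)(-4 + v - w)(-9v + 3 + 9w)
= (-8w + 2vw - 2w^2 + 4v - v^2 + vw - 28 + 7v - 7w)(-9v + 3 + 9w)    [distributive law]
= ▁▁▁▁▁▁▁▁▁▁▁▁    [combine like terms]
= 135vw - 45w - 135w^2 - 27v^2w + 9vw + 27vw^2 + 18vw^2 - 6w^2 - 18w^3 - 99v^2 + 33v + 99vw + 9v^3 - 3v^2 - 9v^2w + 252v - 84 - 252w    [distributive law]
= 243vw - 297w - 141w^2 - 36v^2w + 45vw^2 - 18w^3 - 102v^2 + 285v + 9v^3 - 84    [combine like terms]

After combine like terms, the bracketed line is:

(-15w + 3vw - 2w^2 + 11v - v^2 - 28)(-9v + 3 + 9w)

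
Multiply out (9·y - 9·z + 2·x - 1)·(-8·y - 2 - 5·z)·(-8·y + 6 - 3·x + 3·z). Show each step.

(9·y - 9·z + 2·x - 1)·(-8·y - 2 - 5·z)·(-8·y + 6 - 3·x + 3·z)
= (-72·y^2 - 18·y - 45·y·z + 72·y·z + 18·z + 45·z^2 - 16·x·y - 4·x - 10·x·z + 8·y + 2 + 5·z)·(-8·y + 6 - 3·x + 3·z)    [distributive law]
= (-72·y^2 - 10·y + 27·y·z + 23·z + 45·z^2 - 16·x·y - 4·x - 10·x·z + 2)·(-8·y + 6 - 3·x + 3·z)    [combine like terms]
= 576·y^3 - 432·y^2 + 216·x·y^2 - 216·y^2·z + 80·y^2 - 60·y + 30·x·y - 30·y·z - 216·y^2·z + 162·y·z - 81·x·y·z + 81·y·z^2 - 184·y·z + 138·z - 69·x·z + 69·z^2 - 360·y·z^2 + 270·z^2 - 135·x·z^2 + 135·z^3 + 128·x·y^2 - 96·x·y + 48·x^2·y - 48·x·y·z + 32·x·y - 24·x + 12·x^2 - 12·x·z + 80·x·y·z - 60·x·z + 30·x^2·z - 30·x·z^2 - 16·y + 12 - 6·x + 6·z    [distributive law]
= 576·y^3 - 352·y^2 + 344·x·y^2 - 432·y^2·z - 76·y - 34·x·y - 52·y·z - 49·x·y·z - 279·y·z^2 + 144·z - 141·x·z + 339·z^2 - 165·x·z^2 + 135·z^3 + 48·x^2·y - 30·x + 12·x^2 + 30·x^2·z + 12    [combine like terms]

576·y^3 - 352·y^2 + 344·x·y^2 - 432·y^2·z - 76·y - 34·x·y - 52·y·z - 49·x·y·z - 279·y·z^2 + 144·z - 141·x·z + 339·z^2 - 165·x·z^2 + 135·z^3 + 48·x^2·y - 30·x + 12·x^2 + 30·x^2·z + 12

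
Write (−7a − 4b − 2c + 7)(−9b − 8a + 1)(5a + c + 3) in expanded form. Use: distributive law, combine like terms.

(−7a − 4b − 2c + 7)(−9b − 8a + 1)(5a + c + 3)
= (63ab + 56a^2 − 7a + 36b^2 + 32ab − 4b + 18bc + 16ac − 2c − 63b − 56a + 7)(5a + c + 3)    [distributive law]
= (95ab + 56a^2 − 63a + 36b^2 − 67b + 18bc + 16ac − 2c + 7)(5a + c + 3)    [combine like terms]
= 475a^2b + 95abc + 285ab + 280a^3 + 56a^2c + 168a^2 − 315a^2 − 63ac − 189a + 180ab^2 + 36b^2c + 108b^2 − 335ab − 67bc − 201b + 90abc + 18bc^2 + 54bc + 80a^2c + 16ac^2 + 48ac − 10ac − 2c^2 − 6c + 35a + 7c + 21    [distributive law]
= 475a^2b + 185abc − 50ab + 280a^3 + 136a^2c − 147a^2 − 25ac − 154a + 180ab^2 + 36b^2c + 108b^2 − 13bc − 201b + 18bc^2 + 16ac^2 − 2c^2 + c + 21    [combine like terms]

475a^2b + 185abc − 50ab + 280a^3 + 136a^2c − 147a^2 − 25ac − 154a + 180ab^2 + 36b^2c + 108b^2 − 13bc − 201b + 18bc^2 + 16ac^2 − 2c^2 + c + 21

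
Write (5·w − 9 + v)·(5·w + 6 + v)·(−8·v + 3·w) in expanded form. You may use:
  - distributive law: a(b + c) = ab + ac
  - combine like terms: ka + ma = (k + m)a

(5·w − 9 + v)·(5·w + 6 + v)·(−8·v + 3·w)
= (25·w^2 + 30·w + 5·v·w − 45·w − 54 − 9·v + 5·v·w + 6·v + v^2)·(−8·v + 3·w)    [distributive law]
= (25·w^2 − 15·w + 10·v·w − 54 − 3·v + v^2)·(−8·v + 3·w)    [combine like terms]
= −200·v·w^2 + 75·w^3 + 120·v·w − 45·w^2 − 80·v^2·w + 30·v·w^2 + 432·v − 162·w + 24·v^2 − 9·v·w − 8·v^3 + 3·v^2·w    [distributive law]
= −170·v·w^2 + 75·w^3 + 111·v·w − 45·w^2 − 77·v^2·w + 432·v − 162·w + 24·v^2 − 8·v^3    [combine like terms]

−170·v·w^2 + 75·w^3 + 111·v·w − 45·w^2 − 77·v^2·w + 432·v − 162·w + 24·v^2 − 8·v^3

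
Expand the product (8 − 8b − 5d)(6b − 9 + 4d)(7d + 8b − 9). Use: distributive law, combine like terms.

2014bd + 1392b^2 − 1656b − 1197d + 648 + 719d^2 − 832b^2d − 384b^3 − 594bd^2 − 140d^3

(8 − 8b − 5d)(6b − 9 + 4d)(7d + 8b − 9)
= (48b − 72 + 32d − 48b^2 + 72b − 32bd − 30bd + 45d − 20d^2)(7d + 8b − 9)    [distributive law]
= (120b − 72 + 77d − 48b^2 − 62bd − 20d^2)(7d + 8b − 9)    [combine like terms]
= 840bd + 960b^2 − 1080b − 504d − 576b + 648 + 539d^2 + 616bd − 693d − 336b^2d − 384b^3 + 432b^2 − 434bd^2 − 496b^2d + 558bd − 140d^3 − 160bd^2 + 180d^2    [distributive law]
= 2014bd + 1392b^2 − 1656b − 1197d + 648 + 719d^2 − 832b^2d − 384b^3 − 594bd^2 − 140d^3    [combine like terms]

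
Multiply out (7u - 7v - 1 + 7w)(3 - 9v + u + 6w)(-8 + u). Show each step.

-163u - 36u² + 548uv - 70u²v + 7u³ - 377uw + 49u²w + 96v - 504v² + 63uv² + 840vw - 105uvw + 24 - 120w - 336w² + 42uw²

(7u - 7v - 1 + 7w)(3 - 9v + u + 6w)(-8 + u)
= (21u - 63uv + 7u² + 42uw - 21v + 63v² - 7uv - 42vw - 3 + 9v - u - 6w + 21w - 63vw + 7uw + 42w²)(-8 + u)    [distributive law]
= (20u - 70uv + 7u² + 49uw - 12v + 63v² - 105vw - 3 + 15w + 42w²)(-8 + u)    [combine like terms]
= -160u + 20u² + 560uv - 70u²v - 56u² + 7u³ - 392uw + 49u²w + 96v - 12uv - 504v² + 63uv² + 840vw - 105uvw + 24 - 3u - 120w + 15uw - 336w² + 42uw²    [distributive law]
= -163u - 36u² + 548uv - 70u²v + 7u³ - 377uw + 49u²w + 96v - 504v² + 63uv² + 840vw - 105uvw + 24 - 120w - 336w² + 42uw²    [combine like terms]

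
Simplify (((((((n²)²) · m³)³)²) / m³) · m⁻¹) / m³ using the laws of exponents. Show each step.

m¹¹·n²⁴

(((((((n²)²) · m³)³)²) / m³) · m⁻¹) / m³
= ((((((n²)²) · m³)⁶) / m³) · m⁻¹) / m³    [power of a power]
= ((((((n²)²)⁶) · ((m³)⁶)) / m³) · m⁻¹) / m³    [power of a product]
= (((((n²)¹²) · ((m³)⁶)) / m³) · m⁻¹) / m³    [power of a power]
= (((n²⁴ · ((m³)⁶)) / m³) · m⁻¹) / m³    [power of a power]
= (((n²⁴ · m¹⁸) / m³) · m⁻¹) / m³    [power of a power]
= m¹¹·n²⁴    [quotient of powers; product of powers]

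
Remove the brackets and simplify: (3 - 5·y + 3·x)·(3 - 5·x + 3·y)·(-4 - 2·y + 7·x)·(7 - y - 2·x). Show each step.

(3 - 5·y + 3·x)·(3 - 5·x + 3·y)·(-4 - 2·y + 7·x)·(7 - y - 2·x)
= (9 - 15·x + 9·y - 15·y + 25·x·y - 15·y^2 + 9·x - 15·x^2 + 9·x·y)·(-4 - 2·y + 7·x)·(7 - y - 2·x)    [distributive law]
= (9 - 6·x - 6·y + 34·x·y - 15·y^2 - 15·x^2)·(-4 - 2·y + 7·x)·(7 - y - 2·x)    [combine like terms]
= (-36 - 18·y + 63·x + 24·x + 12·x·y - 42·x^2 + 24·y + 12·y^2 - 42·x·y - 136·x·y - 68·x·y^2 + 238·x^2·y + 60·y^2 + 30·y^3 - 105·x·y^2 + 60·x^2 + 30·x^2·y - 105·x^3)·(7 - y - 2·x)    [distributive law]
= (-36 + 6·y + 87·x - 166·x·y + 18·x^2 + 72·y^2 - 173·x·y^2 + 268·x^2·y + 30·y^3 - 105·x^3)·(7 - y - 2·x)    [combine like terms]
= -252 + 36·y + 72·x + 42·y - 6·y^2 - 12·x·y + 609·x - 87·x·y - 174·x^2 - 1162·x·y + 166·x·y^2 + 332·x^2·y + 126·x^2 - 18·x^2·y - 36·x^3 + 504·y^2 - 72·y^3 - 144·x·y^2 - 1211·x·y^2 + 173·x·y^3 + 346·x^2·y^2 + 1876·x^2·y - 268·x^2·y^2 - 536·x^3·y + 210·y^3 - 30·y^4 - 60·x·y^3 - 735·x^3 + 105·x^3·y + 210·x^4    [distributive law]
= -252 + 78·y + 681·x + 498·y^2 - 1261·x·y - 48·x^2 - 1189·x·y^2 + 2190·x^2·y - 771·x^3 + 138·y^3 + 113·x·y^3 + 78·x^2·y^2 - 431·x^3·y - 30·y^4 + 210·x^4    [combine like terms]

-252 + 78·y + 681·x + 498·y^2 - 1261·x·y - 48·x^2 - 1189·x·y^2 + 2190·x^2·y - 771·x^3 + 138·y^3 + 113·x·y^3 + 78·x^2·y^2 - 431·x^3·y - 30·y^4 + 210·x^4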